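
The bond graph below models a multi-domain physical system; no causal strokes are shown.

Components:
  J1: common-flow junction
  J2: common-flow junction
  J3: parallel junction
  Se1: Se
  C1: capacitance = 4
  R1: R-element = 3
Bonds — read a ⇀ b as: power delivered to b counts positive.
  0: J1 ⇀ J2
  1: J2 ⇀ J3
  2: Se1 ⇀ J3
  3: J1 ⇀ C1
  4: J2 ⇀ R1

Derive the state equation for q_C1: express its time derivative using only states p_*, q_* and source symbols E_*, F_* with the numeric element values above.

β2 →J3  (Se1: effort source, stroke at far end)
β1 →J2  (common-e at J3 fixed by 2)
β3 →J1  (C1 outputs effort q/C1)
β0 →J2  (J1 needs exactly one f-in)
β4 →R1  (closing 1-jn rule on J2)

dq_C1/dt = -E_Se1/3 - q_C1/12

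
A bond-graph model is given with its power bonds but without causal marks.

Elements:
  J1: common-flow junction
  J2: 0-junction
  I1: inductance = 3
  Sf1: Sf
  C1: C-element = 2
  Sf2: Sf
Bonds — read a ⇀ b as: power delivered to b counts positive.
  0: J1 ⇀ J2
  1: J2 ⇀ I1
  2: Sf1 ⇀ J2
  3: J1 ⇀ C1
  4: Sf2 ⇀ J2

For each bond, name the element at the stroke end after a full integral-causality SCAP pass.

β2 →Sf1  (source Sf1 imposes f)
β4 →Sf2  (Sf2 (Sf) sets flow on bond)
β1 →I1  (prefer integral on I1)
β0 →J2  (only one effort-in slot at J2)
β3 →J1  (1-jn J1 has f-setter on 0)

β0 stroke→J2
β1 stroke→I1
β2 stroke→Sf1
β3 stroke→J1
β4 stroke→Sf2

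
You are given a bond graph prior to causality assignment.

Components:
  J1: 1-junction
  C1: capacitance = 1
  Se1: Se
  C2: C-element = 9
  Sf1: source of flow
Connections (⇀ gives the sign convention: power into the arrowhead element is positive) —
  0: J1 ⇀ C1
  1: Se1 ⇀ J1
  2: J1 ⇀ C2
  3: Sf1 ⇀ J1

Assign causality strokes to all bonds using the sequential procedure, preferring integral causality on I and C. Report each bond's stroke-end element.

b0 stroke at J1
b1 stroke at J1
b2 stroke at J1
b3 stroke at Sf1

b1 stroke at J1  (Se1: effort source, stroke at far end)
b3 stroke at Sf1  (source Sf1 imposes f)
b0 stroke at J1  (1-jn J1 has f-setter on 3)
b2 stroke at J1  (J1 flow already set via bond 3)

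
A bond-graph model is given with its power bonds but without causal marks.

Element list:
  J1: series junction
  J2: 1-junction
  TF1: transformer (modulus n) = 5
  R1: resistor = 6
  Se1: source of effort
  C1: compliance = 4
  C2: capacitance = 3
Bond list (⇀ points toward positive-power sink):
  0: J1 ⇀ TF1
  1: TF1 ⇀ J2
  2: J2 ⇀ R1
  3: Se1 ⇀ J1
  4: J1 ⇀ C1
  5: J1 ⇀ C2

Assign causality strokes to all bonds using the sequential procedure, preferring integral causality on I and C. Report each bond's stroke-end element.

b3 stroke→J1  (source Se1 imposes e)
b4 stroke→J1  (prefer integral on C1)
b5 stroke→J1  (C2 integral (e out))
b0 stroke→TF1  (J1 needs exactly one f-in)
b1 stroke→J2  (TF TF1: opposite of bond 0)
b2 stroke→R1  (J2 needs exactly one f-in)

#0 |TF1
#1 |J2
#2 |R1
#3 |J1
#4 |J1
#5 |J1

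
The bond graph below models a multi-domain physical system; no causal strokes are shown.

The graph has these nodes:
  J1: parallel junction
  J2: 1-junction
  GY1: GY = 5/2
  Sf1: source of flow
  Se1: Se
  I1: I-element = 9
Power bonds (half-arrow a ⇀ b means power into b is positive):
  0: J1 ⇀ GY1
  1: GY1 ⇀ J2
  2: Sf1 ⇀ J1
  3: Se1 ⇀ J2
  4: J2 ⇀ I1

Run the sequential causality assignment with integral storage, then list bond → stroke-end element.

bond 2 stroke at Sf1  (Sf1 (Sf) sets flow on bond)
bond 3 stroke at J2  (Se1 (Se) sets effort on bond)
bond 0 stroke at J1  (closing 0-jn rule on J1)
bond 1 stroke at J2  (GY GY1: same side as bond 0)
bond 4 stroke at I1  (J2: last free bond brings flow in)

bond 0 |J1
bond 1 |J2
bond 2 |Sf1
bond 3 |J2
bond 4 |I1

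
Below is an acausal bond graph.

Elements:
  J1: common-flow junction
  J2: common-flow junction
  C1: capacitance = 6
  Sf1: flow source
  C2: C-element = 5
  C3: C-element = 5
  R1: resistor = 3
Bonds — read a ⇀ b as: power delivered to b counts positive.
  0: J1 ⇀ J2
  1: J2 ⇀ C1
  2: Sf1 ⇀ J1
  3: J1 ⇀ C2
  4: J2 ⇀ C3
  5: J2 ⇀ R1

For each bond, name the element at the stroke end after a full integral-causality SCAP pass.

β0 stroke at J1
β1 stroke at J2
β2 stroke at Sf1
β3 stroke at J1
β4 stroke at J2
β5 stroke at J2

b2 →Sf1  (Sf1 (Sf) sets flow on bond)
b0 →J1  (1-jn J1 has f-setter on 2)
b3 →J1  (J1 flow already set via bond 2)
b1 →J2  (1-jn J2 has f-setter on 0)
b4 →J2  (J2: bond 0 brought flow, rest push out)
b5 →J2  (1-jn J2 has f-setter on 0)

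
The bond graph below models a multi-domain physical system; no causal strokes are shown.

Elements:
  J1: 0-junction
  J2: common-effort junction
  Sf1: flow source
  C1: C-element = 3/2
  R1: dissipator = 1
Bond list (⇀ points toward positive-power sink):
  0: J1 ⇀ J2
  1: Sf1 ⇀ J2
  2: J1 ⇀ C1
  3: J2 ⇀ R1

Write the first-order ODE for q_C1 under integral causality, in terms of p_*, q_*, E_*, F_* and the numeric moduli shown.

dq_C1/dt = F_Sf1 - 2*q_C1/3

b1 stroke at Sf1  (Sf1: flow source, stroke at near end)
b2 stroke at J1  (prefer integral on C1)
b0 stroke at J2  (common-e at J1 fixed by 2)
b3 stroke at R1  (0-jn J2 has e-setter on 0)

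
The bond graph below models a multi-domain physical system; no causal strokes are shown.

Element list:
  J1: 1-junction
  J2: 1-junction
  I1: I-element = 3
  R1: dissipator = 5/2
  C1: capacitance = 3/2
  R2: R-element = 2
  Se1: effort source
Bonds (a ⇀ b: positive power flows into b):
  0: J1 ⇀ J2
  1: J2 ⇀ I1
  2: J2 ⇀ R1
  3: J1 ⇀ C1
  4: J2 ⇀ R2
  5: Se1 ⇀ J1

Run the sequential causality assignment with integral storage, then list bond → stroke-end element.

bond 5 stroke→J1  (source Se1 imposes e)
bond 1 stroke→I1  (I1 outputs flow p/I1)
bond 0 stroke→J2  (common-f at J2 fixed by 1)
bond 2 stroke→J2  (common-f at J2 fixed by 1)
bond 4 stroke→J2  (common-f at J2 fixed by 1)
bond 3 stroke→J1  (J1 flow already set via bond 0)

b0 stroke→J2
b1 stroke→I1
b2 stroke→J2
b3 stroke→J1
b4 stroke→J2
b5 stroke→J1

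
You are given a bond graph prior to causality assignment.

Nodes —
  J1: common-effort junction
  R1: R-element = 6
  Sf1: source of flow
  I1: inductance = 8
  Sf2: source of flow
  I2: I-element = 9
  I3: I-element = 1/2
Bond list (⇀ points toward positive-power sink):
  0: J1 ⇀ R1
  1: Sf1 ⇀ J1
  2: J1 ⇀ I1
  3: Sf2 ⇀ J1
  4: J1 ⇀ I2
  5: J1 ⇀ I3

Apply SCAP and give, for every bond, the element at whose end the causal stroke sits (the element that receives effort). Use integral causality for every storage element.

bond 0 →J1
bond 1 →Sf1
bond 2 →I1
bond 3 →Sf2
bond 4 →I2
bond 5 →I3

b1 →Sf1  (source Sf1 imposes f)
b3 →Sf2  (Sf2 fixes flow; stroke at Sf2)
b2 →I1  (I1: I, integral causality)
b4 →I2  (prefer integral on I2)
b5 →I3  (prefer integral on I3)
b0 →J1  (only one effort-in slot at J1)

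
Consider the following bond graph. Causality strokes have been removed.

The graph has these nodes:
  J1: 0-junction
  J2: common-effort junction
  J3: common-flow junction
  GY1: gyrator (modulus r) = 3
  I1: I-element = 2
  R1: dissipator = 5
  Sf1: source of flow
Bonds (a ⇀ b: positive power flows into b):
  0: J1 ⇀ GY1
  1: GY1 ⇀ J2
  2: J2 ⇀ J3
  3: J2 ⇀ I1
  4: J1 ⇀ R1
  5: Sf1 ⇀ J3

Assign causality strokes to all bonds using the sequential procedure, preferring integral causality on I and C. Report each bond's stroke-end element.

b0 →J1
b1 →J2
b2 →J3
b3 →I1
b4 →R1
b5 →Sf1

bond 5 |Sf1  (Sf1: flow source, stroke at near end)
bond 2 |J3  (1-jn J3 has f-setter on 5)
bond 3 |I1  (I1 integral (f out))
bond 1 |J2  (closing 0-jn rule on J2)
bond 0 |J1  (through GY1, causality inverts; strokes same side of GY1)
bond 4 |R1  (common-e at J1 fixed by 0)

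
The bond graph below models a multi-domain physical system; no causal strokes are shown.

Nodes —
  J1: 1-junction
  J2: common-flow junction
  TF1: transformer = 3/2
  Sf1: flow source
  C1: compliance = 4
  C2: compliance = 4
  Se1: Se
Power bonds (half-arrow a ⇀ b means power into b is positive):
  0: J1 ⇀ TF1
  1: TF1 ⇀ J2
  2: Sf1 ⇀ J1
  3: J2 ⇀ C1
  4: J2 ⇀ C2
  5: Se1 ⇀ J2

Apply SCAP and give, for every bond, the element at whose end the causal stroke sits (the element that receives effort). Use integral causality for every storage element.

β0 stroke at J1
β1 stroke at TF1
β2 stroke at Sf1
β3 stroke at J2
β4 stroke at J2
β5 stroke at J2

#2 stroke→Sf1  (Sf1 fixes flow; stroke at Sf1)
#5 stroke→J2  (Se1: effort source, stroke at far end)
#0 stroke→J1  (J1: bond 2 brought flow, rest push out)
#1 stroke→TF1  (TF1 one-in-one-out from 0)
#3 stroke→J2  (1-jn J2 has f-setter on 1)
#4 stroke→J2  (1-jn J2 has f-setter on 1)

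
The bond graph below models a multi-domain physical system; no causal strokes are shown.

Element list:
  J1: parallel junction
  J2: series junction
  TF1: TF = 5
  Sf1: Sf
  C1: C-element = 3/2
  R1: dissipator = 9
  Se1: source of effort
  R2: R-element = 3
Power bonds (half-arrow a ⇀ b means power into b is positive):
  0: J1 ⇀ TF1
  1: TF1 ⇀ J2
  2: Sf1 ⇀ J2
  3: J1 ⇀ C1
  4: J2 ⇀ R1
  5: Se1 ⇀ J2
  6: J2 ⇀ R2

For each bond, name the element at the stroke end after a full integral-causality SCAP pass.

b0 →TF1
b1 →J2
b2 →Sf1
b3 →J1
b4 →J2
b5 →J2
b6 →J2

bond 2 stroke at Sf1  (source Sf1 imposes f)
bond 5 stroke at J2  (source Se1 imposes e)
bond 1 stroke at J2  (common-f at J2 fixed by 2)
bond 4 stroke at J2  (common-f at J2 fixed by 2)
bond 6 stroke at J2  (common-f at J2 fixed by 2)
bond 0 stroke at TF1  (TF1: transformer flips bond 1)
bond 3 stroke at J1  (only one effort-in slot at J1)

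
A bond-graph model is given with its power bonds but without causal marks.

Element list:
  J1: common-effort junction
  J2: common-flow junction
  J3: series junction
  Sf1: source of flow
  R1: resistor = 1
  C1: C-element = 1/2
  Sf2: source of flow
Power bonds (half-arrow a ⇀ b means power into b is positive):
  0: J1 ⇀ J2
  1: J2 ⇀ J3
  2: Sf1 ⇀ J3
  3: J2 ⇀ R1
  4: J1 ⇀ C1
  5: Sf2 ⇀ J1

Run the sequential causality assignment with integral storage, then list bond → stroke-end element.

β2 stroke→Sf1  (source Sf1 imposes f)
β5 stroke→Sf2  (source Sf2 imposes f)
β1 stroke→J3  (1-jn J3 has f-setter on 2)
β0 stroke→J2  (common-f at J2 fixed by 1)
β3 stroke→J2  (J2 flow already set via bond 1)
β4 stroke→J1  (J1 needs exactly one e-in)

#0 |J2
#1 |J3
#2 |Sf1
#3 |J2
#4 |J1
#5 |Sf2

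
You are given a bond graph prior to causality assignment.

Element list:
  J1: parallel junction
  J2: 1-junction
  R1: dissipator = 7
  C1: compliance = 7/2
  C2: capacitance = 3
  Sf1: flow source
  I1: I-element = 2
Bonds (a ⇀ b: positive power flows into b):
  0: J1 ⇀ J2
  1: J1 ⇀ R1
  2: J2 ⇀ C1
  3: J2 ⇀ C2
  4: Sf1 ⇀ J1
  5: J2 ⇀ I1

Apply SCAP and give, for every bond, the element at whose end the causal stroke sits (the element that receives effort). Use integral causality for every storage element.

β0 →J2
β1 →J1
β2 →J2
β3 →J2
β4 →Sf1
β5 →I1

b4 |Sf1  (Sf1 (Sf) sets flow on bond)
b2 |J2  (C1 integral (e out))
b3 |J2  (C2 integral (e out))
b5 |I1  (I1 outputs flow p/I1)
b0 |J2  (common-f at J2 fixed by 5)
b1 |J1  (J1: last free bond brings effort in)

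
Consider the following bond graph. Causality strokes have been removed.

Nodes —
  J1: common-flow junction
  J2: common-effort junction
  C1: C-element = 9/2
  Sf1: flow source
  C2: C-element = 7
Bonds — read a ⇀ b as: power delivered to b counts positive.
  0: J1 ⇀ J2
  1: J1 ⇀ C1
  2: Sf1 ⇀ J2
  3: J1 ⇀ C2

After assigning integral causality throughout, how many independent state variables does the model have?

#2 |Sf1  (Sf1 (Sf) sets flow on bond)
#0 |J2  (J2 needs exactly one e-in)
#1 |J1  (J1: bond 0 brought flow, rest push out)
#3 |J1  (J1 flow already set via bond 0)

2  (C1, C2 all integral)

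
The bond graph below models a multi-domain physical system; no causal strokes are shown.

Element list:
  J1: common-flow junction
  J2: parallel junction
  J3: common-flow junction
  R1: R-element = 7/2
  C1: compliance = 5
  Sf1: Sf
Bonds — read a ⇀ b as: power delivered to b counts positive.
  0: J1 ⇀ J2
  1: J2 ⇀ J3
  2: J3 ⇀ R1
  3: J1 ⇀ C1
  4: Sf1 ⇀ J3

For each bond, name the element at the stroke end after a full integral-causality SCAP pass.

#4 →Sf1  (Sf1 (Sf) sets flow on bond)
#1 →J3  (1-jn J3 has f-setter on 4)
#2 →J3  (common-f at J3 fixed by 4)
#0 →J2  (J2: last free bond brings effort in)
#3 →J1  (J1 flow already set via bond 0)

b0 |J2
b1 |J3
b2 |J3
b3 |J1
b4 |Sf1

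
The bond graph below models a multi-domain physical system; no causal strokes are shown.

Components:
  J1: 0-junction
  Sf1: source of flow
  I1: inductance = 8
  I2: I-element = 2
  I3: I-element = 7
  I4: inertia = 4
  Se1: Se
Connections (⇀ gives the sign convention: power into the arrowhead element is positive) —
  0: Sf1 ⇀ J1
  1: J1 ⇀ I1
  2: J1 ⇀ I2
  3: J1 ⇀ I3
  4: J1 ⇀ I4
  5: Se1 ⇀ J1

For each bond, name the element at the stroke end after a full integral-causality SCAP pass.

#0 →Sf1
#1 →I1
#2 →I2
#3 →I3
#4 →I4
#5 →J1

b0 →Sf1  (Sf1 (Sf) sets flow on bond)
b5 →J1  (Se1: effort source, stroke at far end)
b1 →I1  (J1: bond 5 brought effort, rest push out)
b2 →I2  (0-jn J1 has e-setter on 5)
b3 →I3  (J1 effort already set via bond 5)
b4 →I4  (J1: bond 5 brought effort, rest push out)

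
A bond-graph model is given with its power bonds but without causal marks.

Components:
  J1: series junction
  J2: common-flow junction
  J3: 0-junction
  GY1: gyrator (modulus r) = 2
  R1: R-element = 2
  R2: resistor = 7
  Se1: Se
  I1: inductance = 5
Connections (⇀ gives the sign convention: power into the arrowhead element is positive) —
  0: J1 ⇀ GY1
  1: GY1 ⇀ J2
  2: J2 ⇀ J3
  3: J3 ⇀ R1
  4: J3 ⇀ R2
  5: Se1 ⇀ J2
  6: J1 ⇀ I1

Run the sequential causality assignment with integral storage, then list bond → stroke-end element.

b0 |J1
b1 |J2
b2 |J3
b3 |R1
b4 |R2
b5 |J2
b6 |I1

β5 →J2  (Se1 fixes effort; stroke away)
β6 →I1  (I1: I, integral causality)
β0 →J1  (common-f at J1 fixed by 6)
β1 →J2  (GY1 both-in/both-out from 0)
β2 →J3  (only one flow-in slot at J2)
β3 →R1  (J3: bond 2 brought effort, rest push out)
β4 →R2  (0-jn J3 has e-setter on 2)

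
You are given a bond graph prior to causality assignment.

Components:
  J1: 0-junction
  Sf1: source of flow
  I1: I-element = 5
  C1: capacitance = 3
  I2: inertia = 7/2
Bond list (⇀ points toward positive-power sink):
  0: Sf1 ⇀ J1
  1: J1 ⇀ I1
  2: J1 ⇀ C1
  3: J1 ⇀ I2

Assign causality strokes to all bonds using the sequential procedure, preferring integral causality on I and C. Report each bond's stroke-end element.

β0 stroke→Sf1  (Sf1: flow source, stroke at near end)
β1 stroke→I1  (I1 integral (f out))
β2 stroke→J1  (C1 integral (e out))
β3 stroke→I2  (J1: bond 2 brought effort, rest push out)

b0 |Sf1
b1 |I1
b2 |J1
b3 |I2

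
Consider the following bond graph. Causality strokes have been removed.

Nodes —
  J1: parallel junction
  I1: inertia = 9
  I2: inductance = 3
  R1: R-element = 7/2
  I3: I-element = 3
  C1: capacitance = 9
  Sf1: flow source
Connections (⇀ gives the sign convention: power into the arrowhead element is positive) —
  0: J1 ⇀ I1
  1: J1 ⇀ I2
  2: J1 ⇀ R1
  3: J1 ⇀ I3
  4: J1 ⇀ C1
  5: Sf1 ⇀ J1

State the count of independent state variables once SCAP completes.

4  (C1, I1, I2, I3 all integral)

#5 |Sf1  (Sf1: flow source, stroke at near end)
#0 |I1  (I1 integral (f out))
#1 |I2  (prefer integral on I2)
#3 |I3  (I3 integral (f out))
#4 |J1  (C1 outputs effort q/C1)
#2 |R1  (0-jn J1 has e-setter on 4)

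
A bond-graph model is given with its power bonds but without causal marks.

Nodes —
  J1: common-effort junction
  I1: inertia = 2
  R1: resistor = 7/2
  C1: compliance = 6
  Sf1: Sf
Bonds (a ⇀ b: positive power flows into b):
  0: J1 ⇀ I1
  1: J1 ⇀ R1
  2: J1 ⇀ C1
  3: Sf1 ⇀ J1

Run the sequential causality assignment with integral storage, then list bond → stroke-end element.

#0 →I1
#1 →R1
#2 →J1
#3 →Sf1

b3 →Sf1  (Sf1 fixes flow; stroke at Sf1)
b0 →I1  (I1: I, integral causality)
b2 →J1  (C1 outputs effort q/C1)
b1 →R1  (common-e at J1 fixed by 2)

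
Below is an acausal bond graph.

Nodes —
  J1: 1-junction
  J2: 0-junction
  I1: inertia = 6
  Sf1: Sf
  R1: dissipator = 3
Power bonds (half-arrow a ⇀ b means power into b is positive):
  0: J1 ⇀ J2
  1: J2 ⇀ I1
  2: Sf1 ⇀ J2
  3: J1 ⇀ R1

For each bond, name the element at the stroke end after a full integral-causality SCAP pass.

β2 |Sf1  (Sf1: flow source, stroke at near end)
β1 |I1  (I1: I, integral causality)
β0 |J2  (closing 0-jn rule on J2)
β3 |J1  (1-jn J1 has f-setter on 0)

#0 →J2
#1 →I1
#2 →Sf1
#3 →J1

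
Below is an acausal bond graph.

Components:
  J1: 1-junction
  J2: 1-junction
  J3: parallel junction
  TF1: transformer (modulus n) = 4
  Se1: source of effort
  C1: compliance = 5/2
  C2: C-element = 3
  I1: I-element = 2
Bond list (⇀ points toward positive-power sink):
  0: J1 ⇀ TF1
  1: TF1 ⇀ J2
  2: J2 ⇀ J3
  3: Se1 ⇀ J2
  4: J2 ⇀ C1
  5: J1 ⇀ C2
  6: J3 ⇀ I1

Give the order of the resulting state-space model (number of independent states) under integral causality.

bond 3 stroke→J2  (Se1 (Se) sets effort on bond)
bond 4 stroke→J2  (C1 integral (e out))
bond 5 stroke→J1  (C2 outputs effort q/C2)
bond 0 stroke→TF1  (J1: last free bond brings flow in)
bond 1 stroke→J2  (TF1 one-in-one-out from 0)
bond 2 stroke→J3  (only one flow-in slot at J2)
bond 6 stroke→I1  (J3 effort already set via bond 2)

3  (C1, C2, I1 all integral)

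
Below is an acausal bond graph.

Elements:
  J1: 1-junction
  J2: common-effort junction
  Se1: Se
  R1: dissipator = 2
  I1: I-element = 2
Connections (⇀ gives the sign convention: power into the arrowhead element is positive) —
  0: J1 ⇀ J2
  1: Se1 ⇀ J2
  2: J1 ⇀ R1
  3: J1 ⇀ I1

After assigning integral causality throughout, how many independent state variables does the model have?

bond 1 stroke→J2  (source Se1 imposes e)
bond 0 stroke→J1  (J2 effort already set via bond 1)
bond 3 stroke→I1  (I1 outputs flow p/I1)
bond 2 stroke→J1  (J1: bond 3 brought flow, rest push out)

1  (I1 all integral)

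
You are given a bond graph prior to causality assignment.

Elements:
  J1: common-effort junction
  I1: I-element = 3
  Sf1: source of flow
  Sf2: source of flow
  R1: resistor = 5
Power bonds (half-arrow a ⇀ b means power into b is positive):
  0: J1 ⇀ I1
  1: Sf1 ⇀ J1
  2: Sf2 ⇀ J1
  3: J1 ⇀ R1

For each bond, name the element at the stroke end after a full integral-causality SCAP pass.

bond 1 stroke at Sf1  (Sf1 fixes flow; stroke at Sf1)
bond 2 stroke at Sf2  (Sf2 fixes flow; stroke at Sf2)
bond 0 stroke at I1  (I1 outputs flow p/I1)
bond 3 stroke at J1  (J1: last free bond brings effort in)

b0 stroke at I1
b1 stroke at Sf1
b2 stroke at Sf2
b3 stroke at J1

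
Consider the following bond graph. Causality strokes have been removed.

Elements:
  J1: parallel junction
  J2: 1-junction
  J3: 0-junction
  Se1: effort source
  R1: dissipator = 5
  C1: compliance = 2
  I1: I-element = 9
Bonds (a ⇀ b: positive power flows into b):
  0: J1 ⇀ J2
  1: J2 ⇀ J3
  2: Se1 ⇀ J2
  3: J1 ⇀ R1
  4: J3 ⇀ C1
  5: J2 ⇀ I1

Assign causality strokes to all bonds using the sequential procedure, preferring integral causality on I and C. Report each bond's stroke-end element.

β2 stroke at J2  (Se1: effort source, stroke at far end)
β4 stroke at J3  (C1 integral (e out))
β1 stroke at J2  (J3: bond 4 brought effort, rest push out)
β5 stroke at I1  (I1 outputs flow p/I1)
β0 stroke at J2  (J2: bond 5 brought flow, rest push out)
β3 stroke at J1  (J1 needs exactly one e-in)

bond 0 →J2
bond 1 →J2
bond 2 →J2
bond 3 →J1
bond 4 →J3
bond 5 →I1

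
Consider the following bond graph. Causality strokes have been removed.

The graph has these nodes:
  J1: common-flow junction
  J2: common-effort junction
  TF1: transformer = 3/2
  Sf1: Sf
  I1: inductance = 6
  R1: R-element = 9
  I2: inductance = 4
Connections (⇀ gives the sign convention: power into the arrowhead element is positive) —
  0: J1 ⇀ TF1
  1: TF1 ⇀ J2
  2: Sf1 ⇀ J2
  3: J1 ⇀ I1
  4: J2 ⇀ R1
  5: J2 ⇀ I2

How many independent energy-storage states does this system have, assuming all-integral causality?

2  (I1, I2 all integral)

#2 stroke at Sf1  (Sf1 (Sf) sets flow on bond)
#3 stroke at I1  (I1: I, integral causality)
#0 stroke at J1  (1-jn J1 has f-setter on 3)
#1 stroke at TF1  (TF1 one-in-one-out from 0)
#5 stroke at I2  (I2: I, integral causality)
#4 stroke at J2  (J2 needs exactly one e-in)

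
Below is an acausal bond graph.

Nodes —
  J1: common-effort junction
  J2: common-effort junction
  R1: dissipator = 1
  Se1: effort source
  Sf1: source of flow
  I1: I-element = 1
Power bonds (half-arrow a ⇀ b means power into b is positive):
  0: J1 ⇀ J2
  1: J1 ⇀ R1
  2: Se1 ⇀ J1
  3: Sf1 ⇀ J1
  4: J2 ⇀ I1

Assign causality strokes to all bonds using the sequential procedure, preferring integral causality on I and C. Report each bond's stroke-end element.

#2 →J1  (source Se1 imposes e)
#3 →Sf1  (Sf1 fixes flow; stroke at Sf1)
#0 →J2  (common-e at J1 fixed by 2)
#1 →R1  (0-jn J1 has e-setter on 2)
#4 →I1  (0-jn J2 has e-setter on 0)

bond 0 stroke→J2
bond 1 stroke→R1
bond 2 stroke→J1
bond 3 stroke→Sf1
bond 4 stroke→I1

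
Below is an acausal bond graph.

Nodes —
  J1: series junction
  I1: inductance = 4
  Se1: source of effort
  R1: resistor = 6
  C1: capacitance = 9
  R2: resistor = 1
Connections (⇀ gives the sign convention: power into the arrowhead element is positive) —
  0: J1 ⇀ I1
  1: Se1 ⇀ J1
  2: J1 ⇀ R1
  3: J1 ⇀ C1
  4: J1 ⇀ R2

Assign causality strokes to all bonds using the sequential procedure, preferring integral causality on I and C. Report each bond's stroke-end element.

#0 stroke at I1
#1 stroke at J1
#2 stroke at J1
#3 stroke at J1
#4 stroke at J1

bond 1 stroke→J1  (Se1: effort source, stroke at far end)
bond 0 stroke→I1  (I1 outputs flow p/I1)
bond 2 stroke→J1  (common-f at J1 fixed by 0)
bond 3 stroke→J1  (J1 flow already set via bond 0)
bond 4 stroke→J1  (J1 flow already set via bond 0)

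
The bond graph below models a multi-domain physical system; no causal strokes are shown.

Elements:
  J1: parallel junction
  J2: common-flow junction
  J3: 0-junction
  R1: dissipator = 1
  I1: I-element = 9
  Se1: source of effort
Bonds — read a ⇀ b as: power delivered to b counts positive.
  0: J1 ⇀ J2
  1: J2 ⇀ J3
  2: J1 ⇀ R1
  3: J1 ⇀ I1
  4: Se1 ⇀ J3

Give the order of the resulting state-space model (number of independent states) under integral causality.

bond 4 →J3  (source Se1 imposes e)
bond 1 →J2  (0-jn J3 has e-setter on 4)
bond 0 →J1  (closing 1-jn rule on J2)
bond 2 →R1  (common-e at J1 fixed by 0)
bond 3 →I1  (J1: bond 0 brought effort, rest push out)

1  (I1 all integral)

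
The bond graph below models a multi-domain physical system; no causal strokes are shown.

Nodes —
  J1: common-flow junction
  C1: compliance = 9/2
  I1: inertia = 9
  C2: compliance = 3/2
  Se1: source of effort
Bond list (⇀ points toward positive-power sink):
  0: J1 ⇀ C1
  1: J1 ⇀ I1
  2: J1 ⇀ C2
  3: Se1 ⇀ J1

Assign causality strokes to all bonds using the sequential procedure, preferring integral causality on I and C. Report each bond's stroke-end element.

β3 →J1  (Se1 fixes effort; stroke away)
β0 →J1  (C1 outputs effort q/C1)
β1 →I1  (I1 integral (f out))
β2 →J1  (J1 flow already set via bond 1)

bond 0 →J1
bond 1 →I1
bond 2 →J1
bond 3 →J1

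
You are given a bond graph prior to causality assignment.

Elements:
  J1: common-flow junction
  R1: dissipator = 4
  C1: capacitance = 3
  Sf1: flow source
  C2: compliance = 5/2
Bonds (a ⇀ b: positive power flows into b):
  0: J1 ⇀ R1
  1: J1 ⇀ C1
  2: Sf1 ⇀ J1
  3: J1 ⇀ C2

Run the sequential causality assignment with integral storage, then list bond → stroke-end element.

bond 2 →Sf1  (Sf1 fixes flow; stroke at Sf1)
bond 0 →J1  (J1 flow already set via bond 2)
bond 1 →J1  (J1: bond 2 brought flow, rest push out)
bond 3 →J1  (common-f at J1 fixed by 2)

b0 stroke→J1
b1 stroke→J1
b2 stroke→Sf1
b3 stroke→J1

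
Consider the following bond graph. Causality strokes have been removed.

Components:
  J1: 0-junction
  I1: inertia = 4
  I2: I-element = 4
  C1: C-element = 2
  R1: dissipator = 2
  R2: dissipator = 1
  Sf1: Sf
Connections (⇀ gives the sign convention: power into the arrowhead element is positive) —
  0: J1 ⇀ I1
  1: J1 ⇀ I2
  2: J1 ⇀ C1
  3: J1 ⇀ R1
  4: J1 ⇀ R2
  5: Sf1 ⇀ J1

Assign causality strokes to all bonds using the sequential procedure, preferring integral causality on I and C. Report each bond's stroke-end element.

b0 →I1
b1 →I2
b2 →J1
b3 →R1
b4 →R2
b5 →Sf1

β5 stroke at Sf1  (source Sf1 imposes f)
β0 stroke at I1  (prefer integral on I1)
β1 stroke at I2  (prefer integral on I2)
β2 stroke at J1  (prefer integral on C1)
β3 stroke at R1  (J1: bond 2 brought effort, rest push out)
β4 stroke at R2  (J1: bond 2 brought effort, rest push out)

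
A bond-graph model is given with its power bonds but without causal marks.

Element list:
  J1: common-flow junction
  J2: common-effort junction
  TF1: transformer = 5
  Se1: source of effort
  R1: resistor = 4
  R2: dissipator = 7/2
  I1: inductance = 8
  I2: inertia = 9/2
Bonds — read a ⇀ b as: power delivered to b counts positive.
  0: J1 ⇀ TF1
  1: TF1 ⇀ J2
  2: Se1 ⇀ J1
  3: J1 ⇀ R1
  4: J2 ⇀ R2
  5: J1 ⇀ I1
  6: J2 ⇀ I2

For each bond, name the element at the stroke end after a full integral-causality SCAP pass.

bond 0 stroke→J1
bond 1 stroke→TF1
bond 2 stroke→J1
bond 3 stroke→J1
bond 4 stroke→J2
bond 5 stroke→I1
bond 6 stroke→I2

b2 stroke→J1  (source Se1 imposes e)
b5 stroke→I1  (I1 outputs flow p/I1)
b0 stroke→J1  (J1 flow already set via bond 5)
b3 stroke→J1  (common-f at J1 fixed by 5)
b1 stroke→TF1  (TF TF1: opposite of bond 0)
b6 stroke→I2  (I2: I, integral causality)
b4 stroke→J2  (only one effort-in slot at J2)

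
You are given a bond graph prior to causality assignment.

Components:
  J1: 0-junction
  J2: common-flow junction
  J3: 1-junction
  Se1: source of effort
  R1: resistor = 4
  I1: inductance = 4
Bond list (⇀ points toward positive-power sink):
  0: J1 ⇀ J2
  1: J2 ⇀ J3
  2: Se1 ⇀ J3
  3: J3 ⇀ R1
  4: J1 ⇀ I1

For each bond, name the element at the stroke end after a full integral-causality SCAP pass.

β2 |J3  (Se1 fixes effort; stroke away)
β4 |I1  (I1 integral (f out))
β0 |J1  (closing 0-jn rule on J1)
β1 |J2  (common-f at J2 fixed by 0)
β3 |J3  (J3 flow already set via bond 1)

bond 0 |J1
bond 1 |J2
bond 2 |J3
bond 3 |J3
bond 4 |I1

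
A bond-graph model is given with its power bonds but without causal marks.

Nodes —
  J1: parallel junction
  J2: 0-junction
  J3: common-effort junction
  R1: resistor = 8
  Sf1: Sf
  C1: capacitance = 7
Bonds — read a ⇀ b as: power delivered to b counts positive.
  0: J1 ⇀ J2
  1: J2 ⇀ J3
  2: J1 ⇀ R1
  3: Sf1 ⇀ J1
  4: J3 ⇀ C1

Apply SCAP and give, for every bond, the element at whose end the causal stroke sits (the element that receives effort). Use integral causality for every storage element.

bond 3 |Sf1  (Sf1 fixes flow; stroke at Sf1)
bond 4 |J3  (prefer integral on C1)
bond 1 |J2  (common-e at J3 fixed by 4)
bond 0 |J1  (common-e at J2 fixed by 1)
bond 2 |R1  (common-e at J1 fixed by 0)

β0 stroke at J1
β1 stroke at J2
β2 stroke at R1
β3 stroke at Sf1
β4 stroke at J3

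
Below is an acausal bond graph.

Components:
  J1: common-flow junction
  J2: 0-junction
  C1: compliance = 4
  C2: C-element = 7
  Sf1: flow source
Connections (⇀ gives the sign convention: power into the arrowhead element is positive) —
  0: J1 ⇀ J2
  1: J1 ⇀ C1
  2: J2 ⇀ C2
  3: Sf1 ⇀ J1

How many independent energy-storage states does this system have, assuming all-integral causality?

#3 stroke→Sf1  (Sf1 (Sf) sets flow on bond)
#0 stroke→J1  (common-f at J1 fixed by 3)
#1 stroke→J1  (common-f at J1 fixed by 3)
#2 stroke→J2  (closing 0-jn rule on J2)

2  (C1, C2 all integral)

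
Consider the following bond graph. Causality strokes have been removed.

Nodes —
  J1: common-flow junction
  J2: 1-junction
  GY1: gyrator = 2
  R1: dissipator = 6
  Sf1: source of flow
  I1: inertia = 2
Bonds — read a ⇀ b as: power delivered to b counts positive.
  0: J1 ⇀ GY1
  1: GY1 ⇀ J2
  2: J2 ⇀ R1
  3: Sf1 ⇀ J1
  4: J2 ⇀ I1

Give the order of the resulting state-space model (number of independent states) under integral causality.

β3 |Sf1  (Sf1 (Sf) sets flow on bond)
β0 |J1  (J1: bond 3 brought flow, rest push out)
β1 |J2  (GY1 both-in/both-out from 0)
β4 |I1  (I1: I, integral causality)
β2 |J2  (J2 flow already set via bond 4)

1  (I1 all integral)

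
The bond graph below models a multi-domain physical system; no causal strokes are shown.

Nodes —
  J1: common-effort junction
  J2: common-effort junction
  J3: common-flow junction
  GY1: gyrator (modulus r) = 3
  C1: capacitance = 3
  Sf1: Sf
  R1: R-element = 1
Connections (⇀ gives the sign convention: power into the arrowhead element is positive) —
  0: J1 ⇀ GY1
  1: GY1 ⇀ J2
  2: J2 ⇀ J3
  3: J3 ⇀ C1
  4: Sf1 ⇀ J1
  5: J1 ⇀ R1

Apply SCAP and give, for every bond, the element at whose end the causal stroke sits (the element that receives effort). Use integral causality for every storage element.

b4 →Sf1  (Sf1 fixes flow; stroke at Sf1)
b3 →J3  (C1 integral (e out))
b2 →J2  (J3: last free bond brings flow in)
b1 →GY1  (J2 effort already set via bond 2)
b0 →GY1  (GY GY1: same side as bond 1)
b5 →J1  (J1 needs exactly one e-in)

b0 stroke at GY1
b1 stroke at GY1
b2 stroke at J2
b3 stroke at J3
b4 stroke at Sf1
b5 stroke at J1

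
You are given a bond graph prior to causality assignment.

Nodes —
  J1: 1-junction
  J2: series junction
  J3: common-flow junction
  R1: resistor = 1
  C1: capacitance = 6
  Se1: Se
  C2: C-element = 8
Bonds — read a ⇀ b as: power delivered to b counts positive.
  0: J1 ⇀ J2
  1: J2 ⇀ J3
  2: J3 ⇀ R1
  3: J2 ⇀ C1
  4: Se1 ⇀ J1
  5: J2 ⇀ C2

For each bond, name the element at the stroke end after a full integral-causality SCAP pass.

bond 4 →J1  (Se1 (Se) sets effort on bond)
bond 0 →J2  (J1: last free bond brings flow in)
bond 3 →J2  (C1 integral (e out))
bond 5 →J2  (C2 outputs effort q/C2)
bond 1 →J3  (only one flow-in slot at J2)
bond 2 →R1  (J3: last free bond brings flow in)

b0 →J2
b1 →J3
b2 →R1
b3 →J2
b4 →J1
b5 →J2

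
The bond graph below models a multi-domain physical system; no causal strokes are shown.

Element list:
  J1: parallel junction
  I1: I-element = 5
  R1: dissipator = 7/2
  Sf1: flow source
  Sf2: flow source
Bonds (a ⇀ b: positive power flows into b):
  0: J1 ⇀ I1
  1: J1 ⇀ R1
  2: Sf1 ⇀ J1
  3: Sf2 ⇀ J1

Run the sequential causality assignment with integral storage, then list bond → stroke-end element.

#0 stroke→I1
#1 stroke→J1
#2 stroke→Sf1
#3 stroke→Sf2

bond 2 |Sf1  (Sf1: flow source, stroke at near end)
bond 3 |Sf2  (Sf2 fixes flow; stroke at Sf2)
bond 0 |I1  (I1: I, integral causality)
bond 1 |J1  (J1 needs exactly one e-in)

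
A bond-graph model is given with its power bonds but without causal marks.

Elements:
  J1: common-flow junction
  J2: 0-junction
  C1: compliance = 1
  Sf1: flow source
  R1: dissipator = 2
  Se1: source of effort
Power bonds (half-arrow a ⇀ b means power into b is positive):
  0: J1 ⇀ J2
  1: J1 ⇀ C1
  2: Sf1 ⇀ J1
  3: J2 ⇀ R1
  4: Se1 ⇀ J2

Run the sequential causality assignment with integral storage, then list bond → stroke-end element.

b0 |J1
b1 |J1
b2 |Sf1
b3 |R1
b4 |J2

β2 stroke→Sf1  (Sf1 (Sf) sets flow on bond)
β4 stroke→J2  (Se1 (Se) sets effort on bond)
β0 stroke→J1  (J1: bond 2 brought flow, rest push out)
β1 stroke→J1  (J1 flow already set via bond 2)
β3 stroke→R1  (J2 effort already set via bond 4)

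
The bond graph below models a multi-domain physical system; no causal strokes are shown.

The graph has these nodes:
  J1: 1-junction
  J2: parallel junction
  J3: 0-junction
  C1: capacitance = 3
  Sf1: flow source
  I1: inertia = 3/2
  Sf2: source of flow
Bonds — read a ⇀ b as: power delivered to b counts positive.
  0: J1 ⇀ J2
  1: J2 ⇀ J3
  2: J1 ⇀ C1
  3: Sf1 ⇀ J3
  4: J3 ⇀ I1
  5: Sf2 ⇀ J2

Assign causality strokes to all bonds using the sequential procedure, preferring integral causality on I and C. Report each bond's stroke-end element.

b3 stroke→Sf1  (Sf1: flow source, stroke at near end)
b5 stroke→Sf2  (Sf2: flow source, stroke at near end)
b2 stroke→J1  (C1 outputs effort q/C1)
b0 stroke→J2  (J1 needs exactly one f-in)
b1 stroke→J3  (common-e at J2 fixed by 0)
b4 stroke→I1  (0-jn J3 has e-setter on 1)

β0 stroke at J2
β1 stroke at J3
β2 stroke at J1
β3 stroke at Sf1
β4 stroke at I1
β5 stroke at Sf2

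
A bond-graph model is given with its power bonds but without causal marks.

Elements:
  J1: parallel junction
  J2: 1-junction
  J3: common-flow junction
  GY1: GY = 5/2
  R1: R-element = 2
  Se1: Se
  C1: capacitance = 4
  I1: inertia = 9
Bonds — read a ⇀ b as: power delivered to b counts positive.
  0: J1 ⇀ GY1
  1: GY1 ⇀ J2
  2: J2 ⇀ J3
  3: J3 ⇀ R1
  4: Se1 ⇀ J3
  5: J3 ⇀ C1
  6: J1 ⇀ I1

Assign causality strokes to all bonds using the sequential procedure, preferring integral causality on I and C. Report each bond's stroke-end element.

#4 →J3  (source Se1 imposes e)
#5 →J3  (C1 integral (e out))
#6 →I1  (prefer integral on I1)
#0 →J1  (J1: last free bond brings effort in)
#1 →J2  (through GY1, causality inverts; strokes same side of GY1)
#2 →J3  (J2 needs exactly one f-in)
#3 →R1  (J3: last free bond brings flow in)

bond 0 stroke→J1
bond 1 stroke→J2
bond 2 stroke→J3
bond 3 stroke→R1
bond 4 stroke→J3
bond 5 stroke→J3
bond 6 stroke→I1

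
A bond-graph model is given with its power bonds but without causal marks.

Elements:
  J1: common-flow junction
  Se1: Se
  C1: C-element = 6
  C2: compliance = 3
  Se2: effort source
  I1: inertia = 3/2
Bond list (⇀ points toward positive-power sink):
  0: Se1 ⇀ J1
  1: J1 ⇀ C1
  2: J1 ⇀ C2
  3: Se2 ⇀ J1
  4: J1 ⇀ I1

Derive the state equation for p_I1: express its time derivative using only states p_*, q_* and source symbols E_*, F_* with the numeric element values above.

dp_I1/dt = E_Se1 + E_Se2 - q_C1/6 - q_C2/3

bond 0 |J1  (Se1 fixes effort; stroke away)
bond 3 |J1  (Se2 fixes effort; stroke away)
bond 1 |J1  (prefer integral on C1)
bond 2 |J1  (C2 integral (e out))
bond 4 |I1  (J1 needs exactly one f-in)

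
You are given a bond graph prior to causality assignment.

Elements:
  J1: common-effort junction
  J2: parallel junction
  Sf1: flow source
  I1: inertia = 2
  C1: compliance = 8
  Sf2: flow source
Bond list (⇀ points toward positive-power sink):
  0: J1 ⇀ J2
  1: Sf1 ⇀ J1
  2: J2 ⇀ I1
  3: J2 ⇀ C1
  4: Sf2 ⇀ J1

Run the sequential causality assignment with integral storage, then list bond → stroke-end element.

b1 stroke→Sf1  (Sf1 (Sf) sets flow on bond)
b4 stroke→Sf2  (source Sf2 imposes f)
b0 stroke→J1  (J1: last free bond brings effort in)
b2 stroke→I1  (I1 outputs flow p/I1)
b3 stroke→J2  (closing 0-jn rule on J2)

b0 stroke→J1
b1 stroke→Sf1
b2 stroke→I1
b3 stroke→J2
b4 stroke→Sf2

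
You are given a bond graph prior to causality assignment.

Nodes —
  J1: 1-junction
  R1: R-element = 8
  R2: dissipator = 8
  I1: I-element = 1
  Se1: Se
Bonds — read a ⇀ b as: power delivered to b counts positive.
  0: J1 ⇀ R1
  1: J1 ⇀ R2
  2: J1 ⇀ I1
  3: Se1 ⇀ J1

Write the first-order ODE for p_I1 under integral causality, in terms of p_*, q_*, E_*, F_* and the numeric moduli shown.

bond 3 →J1  (Se1 (Se) sets effort on bond)
bond 2 →I1  (prefer integral on I1)
bond 0 →J1  (J1 flow already set via bond 2)
bond 1 →J1  (1-jn J1 has f-setter on 2)

dp_I1/dt = E_Se1 - 16*p_I1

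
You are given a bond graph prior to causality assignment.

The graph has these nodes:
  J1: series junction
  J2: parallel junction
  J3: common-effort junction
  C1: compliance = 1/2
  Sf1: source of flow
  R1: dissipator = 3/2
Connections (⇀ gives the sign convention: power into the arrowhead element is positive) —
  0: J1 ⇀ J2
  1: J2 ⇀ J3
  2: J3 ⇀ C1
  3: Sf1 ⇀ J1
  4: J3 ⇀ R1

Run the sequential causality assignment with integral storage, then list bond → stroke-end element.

#0 |J1
#1 |J2
#2 |J3
#3 |Sf1
#4 |R1

bond 3 |Sf1  (Sf1 fixes flow; stroke at Sf1)
bond 0 |J1  (J1: bond 3 brought flow, rest push out)
bond 1 |J2  (only one effort-in slot at J2)
bond 2 |J3  (C1: C, integral causality)
bond 4 |R1  (J3 effort already set via bond 2)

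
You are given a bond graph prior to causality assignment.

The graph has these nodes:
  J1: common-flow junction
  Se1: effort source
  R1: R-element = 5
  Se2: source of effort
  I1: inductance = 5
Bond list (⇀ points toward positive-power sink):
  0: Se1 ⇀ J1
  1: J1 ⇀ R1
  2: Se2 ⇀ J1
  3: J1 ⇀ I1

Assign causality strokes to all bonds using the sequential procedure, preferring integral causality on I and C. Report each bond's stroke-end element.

#0 stroke→J1  (Se1: effort source, stroke at far end)
#2 stroke→J1  (Se2 fixes effort; stroke away)
#3 stroke→I1  (I1 outputs flow p/I1)
#1 stroke→J1  (J1: bond 3 brought flow, rest push out)

β0 stroke→J1
β1 stroke→J1
β2 stroke→J1
β3 stroke→I1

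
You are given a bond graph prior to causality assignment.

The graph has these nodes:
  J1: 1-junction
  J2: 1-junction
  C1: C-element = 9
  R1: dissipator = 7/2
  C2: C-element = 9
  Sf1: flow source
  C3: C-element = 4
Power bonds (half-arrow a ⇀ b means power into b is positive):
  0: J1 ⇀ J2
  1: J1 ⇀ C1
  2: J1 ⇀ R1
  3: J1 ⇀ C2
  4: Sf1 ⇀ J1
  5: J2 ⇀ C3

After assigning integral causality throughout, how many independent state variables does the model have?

#4 stroke at Sf1  (Sf1: flow source, stroke at near end)
#0 stroke at J1  (1-jn J1 has f-setter on 4)
#1 stroke at J1  (1-jn J1 has f-setter on 4)
#2 stroke at J1  (common-f at J1 fixed by 4)
#3 stroke at J1  (J1 flow already set via bond 4)
#5 stroke at J2  (common-f at J2 fixed by 0)

3  (C1, C2, C3 all integral)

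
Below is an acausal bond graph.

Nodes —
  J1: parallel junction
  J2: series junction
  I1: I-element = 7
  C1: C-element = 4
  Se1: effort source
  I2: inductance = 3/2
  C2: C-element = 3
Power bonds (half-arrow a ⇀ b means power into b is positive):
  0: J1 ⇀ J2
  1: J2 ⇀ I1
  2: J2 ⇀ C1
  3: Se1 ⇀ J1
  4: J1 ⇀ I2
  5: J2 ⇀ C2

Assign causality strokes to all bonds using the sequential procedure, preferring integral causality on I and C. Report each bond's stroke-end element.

#0 stroke at J2
#1 stroke at I1
#2 stroke at J2
#3 stroke at J1
#4 stroke at I2
#5 stroke at J2

#3 stroke at J1  (Se1 fixes effort; stroke away)
#0 stroke at J2  (0-jn J1 has e-setter on 3)
#4 stroke at I2  (J1 effort already set via bond 3)
#1 stroke at I1  (I1 integral (f out))
#2 stroke at J2  (1-jn J2 has f-setter on 1)
#5 stroke at J2  (common-f at J2 fixed by 1)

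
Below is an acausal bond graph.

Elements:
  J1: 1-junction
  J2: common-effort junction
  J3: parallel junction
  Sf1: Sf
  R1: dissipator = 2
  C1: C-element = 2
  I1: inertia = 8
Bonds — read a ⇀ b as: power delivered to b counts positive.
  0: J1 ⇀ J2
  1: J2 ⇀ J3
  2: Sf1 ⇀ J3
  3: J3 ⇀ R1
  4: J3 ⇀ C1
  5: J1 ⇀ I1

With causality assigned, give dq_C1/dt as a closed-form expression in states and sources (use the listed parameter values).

dq_C1/dt = F_Sf1 + p_I1/8 - q_C1/4

#2 |Sf1  (source Sf1 imposes f)
#4 |J3  (C1 outputs effort q/C1)
#1 |J2  (common-e at J3 fixed by 4)
#3 |R1  (J3 effort already set via bond 4)
#0 |J1  (J2 effort already set via bond 1)
#5 |I1  (closing 1-jn rule on J1)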